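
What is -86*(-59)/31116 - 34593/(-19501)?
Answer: 587671931/303396558 ≈ 1.9370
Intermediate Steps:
-86*(-59)/31116 - 34593/(-19501) = 5074*(1/31116) - 34593*(-1/19501) = 2537/15558 + 34593/19501 = 587671931/303396558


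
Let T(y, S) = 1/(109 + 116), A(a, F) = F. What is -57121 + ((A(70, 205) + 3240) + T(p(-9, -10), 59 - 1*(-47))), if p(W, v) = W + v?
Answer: -12077099/225 ≈ -53676.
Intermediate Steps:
T(y, S) = 1/225
-57121 + ((A(70, 205) + 3240) + T(p(-9, -10), 59 - 1*(-47))) = -57121 + ((205 + 3240) + 1/225) = -57121 + (3445 + 1/225) = -57121 + 775126/225 = -12077099/225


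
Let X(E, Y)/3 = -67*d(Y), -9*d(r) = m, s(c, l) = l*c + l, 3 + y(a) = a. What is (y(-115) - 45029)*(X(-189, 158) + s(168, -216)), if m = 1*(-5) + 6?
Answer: 1647037805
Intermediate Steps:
m = 1 (m = -5 + 6 = 1)
y(a) = -3 + a
s(c, l) = l + c*l (s(c, l) = c*l + l = l + c*l)
d(r) = -⅑ (d(r) = -⅑*1 = -⅑)
X(E, Y) = 67/3 (X(E, Y) = 3*(-67*(-⅑)) = 3*(67/9) = 67/3)
(y(-115) - 45029)*(X(-189, 158) + s(168, -216)) = ((-3 - 115) - 45029)*(67/3 - 216*(1 + 168)) = (-118 - 45029)*(67/3 - 216*169) = -45147*(67/3 - 36504) = -45147*(-109445/3) = 1647037805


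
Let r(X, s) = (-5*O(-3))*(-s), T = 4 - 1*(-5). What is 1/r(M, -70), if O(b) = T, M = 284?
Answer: -1/3150 ≈ -0.00031746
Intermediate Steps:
T = 9 (T = 4 + 5 = 9)
O(b) = 9
r(X, s) = 45*s (r(X, s) = (-5*9)*(-s) = -(-45)*s = 45*s)
1/r(M, -70) = 1/(45*(-70)) = 1/(-3150) = -1/3150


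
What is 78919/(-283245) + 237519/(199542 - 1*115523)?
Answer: 2636755378/1034693985 ≈ 2.5483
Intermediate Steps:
78919/(-283245) + 237519/(199542 - 1*115523) = 78919*(-1/283245) + 237519/(199542 - 115523) = -78919/283245 + 237519/84019 = 2636755378/1034693985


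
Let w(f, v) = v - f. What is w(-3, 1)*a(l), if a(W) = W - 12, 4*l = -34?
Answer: -82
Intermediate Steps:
l = -17/2 (l = (¼)*(-34) = -17/2 ≈ -8.5000)
a(W) = -12 + W
w(-3, 1)*a(l) = (1 - 1*(-3))*(-12 - 17/2) = (1 + 3)*(-41/2) = 4*(-41/2) = -82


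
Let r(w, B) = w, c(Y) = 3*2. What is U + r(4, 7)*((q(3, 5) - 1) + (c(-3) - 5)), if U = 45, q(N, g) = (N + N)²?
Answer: 189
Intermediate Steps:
c(Y) = 6
q(N, g) = 4*N² (q(N, g) = (2*N)² = 4*N²)
U + r(4, 7)*((q(3, 5) - 1) + (c(-3) - 5)) = 45 + 4*((4*3² - 1) + (6 - 5)) = 45 + 4*((4*9 - 1) + 1) = 45 + 4*((36 - 1) + 1) = 45 + 4*(35 + 1) = 45 + 4*36 = 45 + 144 = 189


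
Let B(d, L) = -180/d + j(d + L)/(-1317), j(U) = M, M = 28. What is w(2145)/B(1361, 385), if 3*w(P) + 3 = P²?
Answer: -1374507011769/137584 ≈ -9.9903e+6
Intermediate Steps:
w(P) = -1 + P²/3
j(U) = 28
B(d, L) = -28/1317 - 180/d (B(d, L) = -180/d + 28/(-1317) = -180/d + 28*(-1/1317) = -180/d - 28/1317 = -28/1317 - 180/d)
w(2145)/B(1361, 385) = (-1 + (⅓)*2145²)/(-28/1317 - 180/1361) = (-1 + (⅓)*4601025)/(-28/1317 - 180*1/1361) = (-1 + 1533675)/(-28/1317 - 180/1361) = 1533674/(-275168/1792437) = 1533674*(-1792437/275168) = -1374507011769/137584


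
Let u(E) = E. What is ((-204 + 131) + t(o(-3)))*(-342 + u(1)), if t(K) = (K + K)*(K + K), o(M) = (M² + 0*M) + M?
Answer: -24211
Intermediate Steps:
o(M) = M + M² (o(M) = (M² + 0) + M = M² + M = M + M²)
t(K) = 4*K² (t(K) = (2*K)*(2*K) = 4*K²)
((-204 + 131) + t(o(-3)))*(-342 + u(1)) = ((-204 + 131) + 4*(-3*(1 - 3))²)*(-342 + 1) = (-73 + 4*(-3*(-2))²)*(-341) = (-73 + 4*6²)*(-341) = (-73 + 4*36)*(-341) = (-73 + 144)*(-341) = 71*(-341) = -24211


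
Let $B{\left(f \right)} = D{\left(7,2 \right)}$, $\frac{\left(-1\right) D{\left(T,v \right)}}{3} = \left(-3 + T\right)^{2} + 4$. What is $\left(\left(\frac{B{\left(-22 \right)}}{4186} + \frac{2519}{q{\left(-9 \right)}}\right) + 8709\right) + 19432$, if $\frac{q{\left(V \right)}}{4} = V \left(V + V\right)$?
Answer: $\frac{38171878051}{1356264} \approx 28145.0$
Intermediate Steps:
$q{\left(V \right)} = 8 V^{2}$ ($q{\left(V \right)} = 4 V \left(V + V\right) = 4 V 2 V = 4 \cdot 2 V^{2} = 8 V^{2}$)
$D{\left(T,v \right)} = -12 - 3 \left(-3 + T\right)^{2}$ ($D{\left(T,v \right)} = - 3 \left(\left(-3 + T\right)^{2} + 4\right) = - 3 \left(4 + \left(-3 + T\right)^{2}\right) = -12 - 3 \left(-3 + T\right)^{2}$)
$B{\left(f \right)} = -60$ ($B{\left(f \right)} = -12 - 3 \left(-3 + 7\right)^{2} = -12 - 3 \cdot 4^{2} = -12 - 48 = -60$)
$\left(\left(\frac{B{\left(-22 \right)}}{4186} + \frac{2519}{q{\left(-9 \right)}}\right) + 8709\right) + 19432 = \left(\left(- \frac{60}{4186} + \frac{2519}{8 \left(-9\right)^{2}}\right) + 8709\right) + 19432 = \left(\left(\left(-60\right) \frac{1}{4186} + \frac{2519}{8 \cdot 81}\right) + 8709\right) + 19432 = \left(\left(- \frac{30}{2093} + \frac{2519}{648}\right) + 8709\right) + 19432 = \left(\frac{5252827}{1356264} + 8709\right) + 19432 = \frac{11816956003}{1356264} + 19432 = \frac{38171878051}{1356264}$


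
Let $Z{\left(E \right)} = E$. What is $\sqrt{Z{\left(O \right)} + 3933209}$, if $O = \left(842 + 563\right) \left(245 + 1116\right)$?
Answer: $\sqrt{5845414} \approx 2417.7$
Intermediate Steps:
$O = 1912205$ ($O = 1405 \cdot 1361 = 1912205$)
$\sqrt{Z{\left(O \right)} + 3933209} = \sqrt{1912205 + 3933209} = \sqrt{5845414}$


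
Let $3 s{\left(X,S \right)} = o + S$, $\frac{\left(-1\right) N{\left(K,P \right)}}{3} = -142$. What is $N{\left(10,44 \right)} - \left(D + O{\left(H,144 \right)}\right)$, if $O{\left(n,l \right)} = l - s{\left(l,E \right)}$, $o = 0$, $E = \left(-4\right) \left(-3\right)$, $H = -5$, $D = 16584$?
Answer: $-16298$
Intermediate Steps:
$E = 12$
$N{\left(K,P \right)} = 426$ ($N{\left(K,P \right)} = \left(-3\right) \left(-142\right) = 426$)
$s{\left(X,S \right)} = \frac{S}{3}$ ($s{\left(X,S \right)} = \frac{0 + S}{3} = \frac{S}{3}$)
$O{\left(n,l \right)} = -4 + l$ ($O{\left(n,l \right)} = l - \frac{1}{3} \cdot 12 = l - 4 = -4 + l$)
$N{\left(10,44 \right)} - \left(D + O{\left(H,144 \right)}\right) = 426 - \left(16584 + \left(-4 + 144\right)\right) = 426 - \left(16584 + 140\right) = 426 - 16724 = -16298$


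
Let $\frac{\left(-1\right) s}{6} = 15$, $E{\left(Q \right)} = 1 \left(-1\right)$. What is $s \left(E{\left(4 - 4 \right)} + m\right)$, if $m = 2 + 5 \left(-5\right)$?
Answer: $2160$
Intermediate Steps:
$E{\left(Q \right)} = -1$
$s = -90$ ($s = \left(-6\right) 15 = -90$)
$m = -23$ ($m = 2 - 25 = -23$)
$s \left(E{\left(4 - 4 \right)} + m\right) = - 90 \left(-1 - 23\right) = \left(-90\right) \left(-24\right) = 2160$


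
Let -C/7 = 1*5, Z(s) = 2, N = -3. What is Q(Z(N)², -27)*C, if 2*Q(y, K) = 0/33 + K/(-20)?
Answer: -189/8 ≈ -23.625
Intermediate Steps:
C = -35 (C = -7*5 = -35)
Q(y, K) = -K/40 (Q(y, K) = (0/33 + K/(-20))/2 = (0*(1/33) + K*(-1/20))/2 = (0 - K/20)/2 = (-K/20)/2 = -K/40)
Q(Z(N)², -27)*C = -1/40*(-27)*(-35) = (27/40)*(-35) = -189/8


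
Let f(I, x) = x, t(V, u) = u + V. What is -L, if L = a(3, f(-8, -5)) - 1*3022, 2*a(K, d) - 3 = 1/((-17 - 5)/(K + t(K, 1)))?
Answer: 132909/44 ≈ 3020.7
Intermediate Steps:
t(V, u) = V + u
a(K, d) = 65/44 - K/22 (a(K, d) = 3/2 + 1/(2*(((-17 - 5)/(K + (K + 1))))) = 3/2 + 1/(2*((-22/(K + (1 + K))))) = 3/2 + 1/(2*((-22/(1 + 2*K)))) = 3/2 + (-1/22 - K/11)/2 = 3/2 + (-1/44 - K/22) = 65/44 - K/22)
L = -132909/44 (L = (65/44 - 1/22*3) - 1*3022 = (65/44 - 3/22) - 3022 = 59/44 - 3022 = -132909/44 ≈ -3020.7)
-L = -1*(-132909/44) = 132909/44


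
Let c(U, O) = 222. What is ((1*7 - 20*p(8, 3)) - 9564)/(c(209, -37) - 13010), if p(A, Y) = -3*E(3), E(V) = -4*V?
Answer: 10277/12788 ≈ 0.80364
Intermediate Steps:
p(A, Y) = 36 (p(A, Y) = -(-12)*3 = -3*(-12) = 36)
((1*7 - 20*p(8, 3)) - 9564)/(c(209, -37) - 13010) = ((1*7 - 20*36) - 9564)/(222 - 13010) = ((7 - 720) - 9564)/(-12788) = (-713 - 9564)*(-1/12788) = -10277*(-1/12788) = 10277/12788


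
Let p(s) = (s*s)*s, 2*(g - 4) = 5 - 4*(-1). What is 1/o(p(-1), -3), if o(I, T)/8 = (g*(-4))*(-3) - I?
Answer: 1/824 ≈ 0.0012136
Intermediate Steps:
g = 17/2 (g = 4 + (5 - 4*(-1))/2 = 4 + (5 + 4)/2 = 4 + (1/2)*9 = 4 + 9/2 = 17/2 ≈ 8.5000)
p(s) = s**3 (p(s) = s**2*s = s**3)
o(I, T) = 816 - 8*I (o(I, T) = 8*(((17/2)*(-4))*(-3) - I) = 8*(-34*(-3) - I) = 8*(102 - I) = 816 - 8*I)
1/o(p(-1), -3) = 1/(816 - 8*(-1)**3) = 1/(816 - 8*(-1)) = 1/(816 + 8) = 1/824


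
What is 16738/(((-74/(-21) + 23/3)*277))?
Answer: 351498/65095 ≈ 5.3998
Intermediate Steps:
16738/(((-74/(-21) + 23/3)*277)) = 16738/(((-74*(-1/21) + 23*(⅓))*277)) = 16738/(((74/21 + 23/3)*277)) = 16738/(((235/21)*277)) = 16738/(65095/21) = 16738*(21/65095) = 351498/65095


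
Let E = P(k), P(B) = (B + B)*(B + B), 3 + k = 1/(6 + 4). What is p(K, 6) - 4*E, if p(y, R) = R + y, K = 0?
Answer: -3214/25 ≈ -128.56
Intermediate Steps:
k = -29/10 (k = -3 + 1/(6 + 4) = -3 + 1/10 = -3 + ⅒ = -29/10 ≈ -2.9000)
P(B) = 4*B² (P(B) = (2*B)*(2*B) = 4*B²)
E = 841/25 (E = 4*(-29/10)² = 4*(841/100) = 841/25 ≈ 33.640)
p(K, 6) - 4*E = (6 + 0) - 4*841/25 = 6 - 3364/25 = -3214/25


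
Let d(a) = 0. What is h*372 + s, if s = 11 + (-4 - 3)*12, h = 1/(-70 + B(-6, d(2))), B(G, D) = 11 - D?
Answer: -4679/59 ≈ -79.305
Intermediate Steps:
h = -1/59 (h = 1/(-70 + (11 - 1*0)) = 1/(-70 + (11 + 0)) = 1/(-70 + 11) = 1/(-59) = -1/59 ≈ -0.016949)
s = -73 (s = 11 - 7*12 = 11 - 84 = -73)
h*372 + s = -1/59*372 - 73 = -372/59 - 73 = -4679/59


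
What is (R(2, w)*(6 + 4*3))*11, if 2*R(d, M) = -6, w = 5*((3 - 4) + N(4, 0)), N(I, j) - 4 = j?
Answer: -594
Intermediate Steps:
N(I, j) = 4 + j
w = 15 (w = 5*((3 - 4) + (4 + 0)) = 5*(-1 + 4) = 5*3 = 15)
R(d, M) = -3 (R(d, M) = (1/2)*(-6) = -3)
(R(2, w)*(6 + 4*3))*11 = -3*(6 + 4*3)*11 = -3*(6 + 12)*11 = -3*18*11 = -54*11 = -594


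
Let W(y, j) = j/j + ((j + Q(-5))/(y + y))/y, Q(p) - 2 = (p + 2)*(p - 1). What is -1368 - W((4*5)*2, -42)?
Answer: -2190389/1600 ≈ -1369.0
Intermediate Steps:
Q(p) = 2 + (-1 + p)*(2 + p) (Q(p) = 2 + (p + 2)*(p - 1) = 2 + (2 + p)*(-1 + p) = 2 + (-1 + p)*(2 + p))
W(y, j) = 1 + (20 + j)/(2*y²) (W(y, j) = j/j + ((j - 5*(1 - 5))/(y + y))/y = 1 + ((j - 5*(-4))/((2*y)))/y = 1 + ((j + 20)*(1/(2*y)))/y = 1 + ((20 + j)*(1/(2*y)))/y = 1 + ((20 + j)/(2*y))/y = 1 + (20 + j)/(2*y²))
-1368 - W((4*5)*2, -42) = -1368 - (10 + ((4*5)*2)² + (½)*(-42))/((4*5)*2)² = -1368 - (10 + (20*2)² - 21)/(20*2)² = -1368 - (10 + 40² - 21)/40² = -1368 - (10 + 1600 - 21)/1600 = -1368 - 1589/1600 = -2190389/1600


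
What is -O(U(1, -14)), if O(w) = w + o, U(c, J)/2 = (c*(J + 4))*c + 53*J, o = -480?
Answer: 1984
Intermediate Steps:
U(c, J) = 106*J + 2*c**2*(4 + J) (U(c, J) = 2*((c*(J + 4))*c + 53*J) = 2*((c*(4 + J))*c + 53*J) = 2*(c**2*(4 + J) + 53*J) = 2*(53*J + c**2*(4 + J)) = 106*J + 2*c**2*(4 + J))
O(w) = -480 + w (O(w) = w - 480 = -480 + w)
-O(U(1, -14)) = -(-480 + (8*1**2 + 106*(-14) + 2*(-14)*1**2)) = -(-480 + (8*1 - 1484 + 2*(-14)*1)) = -(-480 + (8 - 1484 - 28)) = -(-480 - 1504) = -1*(-1984) = 1984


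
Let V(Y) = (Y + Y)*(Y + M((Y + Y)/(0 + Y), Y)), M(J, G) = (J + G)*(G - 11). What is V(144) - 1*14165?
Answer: 5619691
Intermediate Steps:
M(J, G) = (-11 + G)*(G + J) (M(J, G) = (G + J)*(-11 + G) = (-11 + G)*(G + J))
V(Y) = 2*Y*(-22 + Y² - 8*Y) (V(Y) = (Y + Y)*(Y + (Y² - 11*Y - 11*(Y + Y)/(0 + Y) + Y*((Y + Y)/(0 + Y)))) = (2*Y)*(Y + (Y² - 11*Y - 11*2*Y/Y + Y*((2*Y)/Y))) = (2*Y)*(Y + (Y² - 11*Y - 11*2 + Y*2)) = (2*Y)*(Y + (Y² - 11*Y - 22 + 2*Y)) = (2*Y)*(Y + (-22 + Y² - 9*Y)) = (2*Y)*(-22 + Y² - 8*Y) = 2*Y*(-22 + Y² - 8*Y))
V(144) - 1*14165 = 2*144*(-22 + 144² - 8*144) - 1*14165 = 2*144*(-22 + 20736 - 1152) - 14165 = 2*144*19562 - 14165 = 5633856 - 14165 = 5619691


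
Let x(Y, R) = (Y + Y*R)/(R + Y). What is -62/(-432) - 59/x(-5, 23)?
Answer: 9713/1080 ≈ 8.9935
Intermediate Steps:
x(Y, R) = (Y + R*Y)/(R + Y)
-62/(-432) - 59/x(-5, 23) = -62/(-432) - 59*(-(23 - 5)/(5*(1 + 23))) = -62*(-1/432) - 59/((-5*24/18)) = 31/216 - 59/((-5*1/18*24)) = 31/216 - 59/(-20/3) = 31/216 - 59*(-3/20) = 31/216 + 177/20 = 9713/1080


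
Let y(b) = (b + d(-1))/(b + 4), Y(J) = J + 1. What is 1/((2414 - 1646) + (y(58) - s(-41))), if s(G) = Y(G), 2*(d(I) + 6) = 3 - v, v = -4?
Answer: 124/100303 ≈ 0.0012363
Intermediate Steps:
d(I) = -5/2 (d(I) = -6 + (3 - 1*(-4))/2 = -6 + (3 + 4)/2 = -6 + (1/2)*7 = -6 + 7/2 = -5/2)
Y(J) = 1 + J
y(b) = (-5/2 + b)/(4 + b) (y(b) = (b - 5/2)/(b + 4) = (-5/2 + b)/(4 + b))
s(G) = 1 + G
1/((2414 - 1646) + (y(58) - s(-41))) = 1/((2414 - 1646) + ((-5/2 + 58)/(4 + 58) - (1 - 41))) = 1/(768 + ((111/2)/62 - 1*(-40))) = 1/(768 + ((1/62)*(111/2) + 40)) = 1/(768 + (111/124 + 40)) = 1/(768 + 5071/124) = 1/(100303/124) = 124/100303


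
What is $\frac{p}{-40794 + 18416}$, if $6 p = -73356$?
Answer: $\frac{6113}{11189} \approx 0.54634$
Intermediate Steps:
$p = -12226$ ($p = \frac{1}{6} \left(-73356\right) = -12226$)
$\frac{p}{-40794 + 18416} = - \frac{12226}{-40794 + 18416} = - \frac{12226}{-22378} = \left(-12226\right) \left(- \frac{1}{22378}\right) = \frac{6113}{11189}$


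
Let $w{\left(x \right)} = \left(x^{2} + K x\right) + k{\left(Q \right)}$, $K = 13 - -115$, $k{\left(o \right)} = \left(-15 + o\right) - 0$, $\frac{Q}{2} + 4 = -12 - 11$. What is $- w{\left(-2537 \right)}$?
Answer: $-6111564$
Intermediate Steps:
$Q = -54$ ($Q = -8 + 2 \left(-12 - 11\right) = -8 + 2 \left(-23\right) = -8 - 46 = -54$)
$k{\left(o \right)} = -15 + o$ ($k{\left(o \right)} = \left(-15 + o\right) + 0 = -15 + o$)
$K = 128$ ($K = 13 + 115 = 128$)
$w{\left(x \right)} = -69 + x^{2} + 128 x$ ($w{\left(x \right)} = \left(x^{2} + 128 x\right) - 69 = -69 + x^{2} + 128 x$)
$- w{\left(-2537 \right)} = - (-69 + \left(-2537\right)^{2} + 128 \left(-2537\right)) = - (-69 + 6436369 - 324736) = \left(-1\right) 6111564 = -6111564$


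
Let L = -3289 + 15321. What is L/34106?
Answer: 6016/17053 ≈ 0.35278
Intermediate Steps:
L = 12032
L/34106 = 12032/34106 = 12032*(1/34106) = 6016/17053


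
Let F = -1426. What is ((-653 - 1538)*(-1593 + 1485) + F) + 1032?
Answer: 236234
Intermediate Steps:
((-653 - 1538)*(-1593 + 1485) + F) + 1032 = ((-653 - 1538)*(-1593 + 1485) - 1426) + 1032 = (-2191*(-108) - 1426) + 1032 = (236628 - 1426) + 1032 = 235202 + 1032 = 236234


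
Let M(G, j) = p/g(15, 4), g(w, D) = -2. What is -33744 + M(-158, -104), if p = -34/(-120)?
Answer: -4049297/120 ≈ -33744.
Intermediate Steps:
p = 17/60 (p = -34*(-1/120) = 17/60 ≈ 0.28333)
M(G, j) = -17/120 (M(G, j) = (17/60)/(-2) = (17/60)*(-½) = -17/120)
-33744 + M(-158, -104) = -33744 - 17/120 = -4049297/120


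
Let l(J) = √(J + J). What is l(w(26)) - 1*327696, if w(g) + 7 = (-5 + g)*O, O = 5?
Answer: -327682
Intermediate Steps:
w(g) = -32 + 5*g (w(g) = -7 + (-5 + g)*5 = -7 + (-25 + 5*g) = -32 + 5*g)
l(J) = √2*√J (l(J) = √(2*J) = √2*√J)
l(w(26)) - 1*327696 = √2*√(-32 + 5*26) - 1*327696 = √2*√(-32 + 130) - 327696 = √2*√98 - 327696 = √2*(7*√2) - 327696 = 14 - 327696 = -327682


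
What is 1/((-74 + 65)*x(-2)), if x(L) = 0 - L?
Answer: -1/18 ≈ -0.055556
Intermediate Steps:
x(L) = -L
1/((-74 + 65)*x(-2)) = 1/((-74 + 65)*(-1*(-2))) = 1/(-9*2) = 1/(-18) = -1/18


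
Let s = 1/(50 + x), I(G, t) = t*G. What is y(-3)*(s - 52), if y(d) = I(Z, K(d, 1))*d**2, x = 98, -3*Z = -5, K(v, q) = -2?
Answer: 115425/74 ≈ 1559.8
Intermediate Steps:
Z = 5/3 (Z = -1/3*(-5) = 5/3 ≈ 1.6667)
I(G, t) = G*t
s = 1/148 (s = 1/(50 + 98) = 1/148 ≈ 0.0067568)
y(d) = -10*d**2/3 (y(d) = ((5/3)*(-2))*d**2 = -10*d**2/3)
y(-3)*(s - 52) = (-10/3*(-3)**2)*(1/148 - 52) = -10/3*9*(-7695/148) = -30*(-7695/148) = 115425/74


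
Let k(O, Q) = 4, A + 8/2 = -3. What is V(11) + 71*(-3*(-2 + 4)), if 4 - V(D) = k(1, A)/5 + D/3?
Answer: -6397/15 ≈ -426.47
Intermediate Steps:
A = -7 (A = -4 - 3 = -7)
V(D) = 16/5 - D/3 (V(D) = 4 - (4/5 + D/3) = 4 + (-4/5 - D/3) = 16/5 - D/3)
V(11) + 71*(-3*(-2 + 4)) = (16/5 - 1/3*11) + 71*(-3*(-2 + 4)) = (16/5 - 11/3) + 71*(-3*2) = -7/15 + 71*(-6) = -7/15 - 426 = -6397/15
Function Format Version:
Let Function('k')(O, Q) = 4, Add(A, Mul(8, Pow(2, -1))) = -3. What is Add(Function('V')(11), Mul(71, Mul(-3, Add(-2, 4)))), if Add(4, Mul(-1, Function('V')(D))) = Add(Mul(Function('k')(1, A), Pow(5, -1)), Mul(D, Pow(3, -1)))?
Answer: Rational(-6397, 15) ≈ -426.47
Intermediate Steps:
A = -7 (A = Add(-4, -3) = -7)
Function('V')(D) = Add(Rational(16, 5), Mul(Rational(-1, 3), D)) (Function('V')(D) = Add(4, Mul(-1, Add(Mul(4, Pow(5, -1)), Mul(D, Pow(3, -1))))) = Add(4, Mul(-1, Add(Mul(4, Rational(1, 5)), Mul(D, Rational(1, 3))))) = Add(4, Mul(-1, Add(Rational(4, 5), Mul(Rational(1, 3), D)))) = Add(4, Add(Rational(-4, 5), Mul(Rational(-1, 3), D))) = Add(Rational(16, 5), Mul(Rational(-1, 3), D)))
Add(Function('V')(11), Mul(71, Mul(-3, Add(-2, 4)))) = Add(Add(Rational(16, 5), Mul(Rational(-1, 3), 11)), Mul(71, Mul(-3, Add(-2, 4)))) = Add(Add(Rational(16, 5), Rational(-11, 3)), Mul(71, Mul(-3, 2))) = Add(Rational(-7, 15), Mul(71, -6)) = Add(Rational(-7, 15), -426) = Rational(-6397, 15)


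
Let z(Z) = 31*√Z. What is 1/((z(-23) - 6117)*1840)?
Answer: -6117/68889217280 - 31*I*√23/68889217280 ≈ -8.8795e-8 - 2.1581e-9*I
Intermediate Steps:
1/((z(-23) - 6117)*1840) = 1/(31*√(-23) - 6117*1840) = (1/1840)/(31*(I*√23) - 6117) = (1/1840)/(31*I*√23 - 6117) = (1/1840)/(-6117 + 31*I*√23) = 1/(1840*(-6117 + 31*I*√23))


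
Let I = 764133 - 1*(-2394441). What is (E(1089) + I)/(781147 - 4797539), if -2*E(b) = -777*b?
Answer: -7163301/8032784 ≈ -0.89176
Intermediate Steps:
E(b) = 777*b/2 (E(b) = -(-777)*b/2 = 777*b/2)
I = 3158574 (I = 764133 + 2394441 = 3158574)
(E(1089) + I)/(781147 - 4797539) = ((777/2)*1089 + 3158574)/(781147 - 4797539) = (846153/2 + 3158574)/(-4016392) = (7163301/2)*(-1/4016392) = -7163301/8032784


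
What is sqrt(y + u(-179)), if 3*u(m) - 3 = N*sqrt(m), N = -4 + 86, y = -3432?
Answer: sqrt(-30879 + 246*I*sqrt(179))/3 ≈ 3.1172 + 58.658*I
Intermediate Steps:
N = 82
u(m) = 1 + 82*sqrt(m)/3 (u(m) = 1 + (82*sqrt(m))/3 = 1 + 82*sqrt(m)/3)
sqrt(y + u(-179)) = sqrt(-3432 + (1 + 82*sqrt(-179)/3)) = sqrt(-3432 + (1 + 82*(I*sqrt(179))/3)) = sqrt(-3432 + (1 + 82*I*sqrt(179)/3)) = sqrt(-3431 + 82*I*sqrt(179)/3)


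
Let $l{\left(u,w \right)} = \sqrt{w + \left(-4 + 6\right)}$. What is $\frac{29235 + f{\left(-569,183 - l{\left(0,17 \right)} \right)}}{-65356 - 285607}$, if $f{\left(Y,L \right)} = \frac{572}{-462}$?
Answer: $- \frac{613909}{7370223} \approx -0.083296$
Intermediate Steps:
$l{\left(u,w \right)} = \sqrt{2 + w}$ ($l{\left(u,w \right)} = \sqrt{w + 2} = \sqrt{2 + w}$)
$f{\left(Y,L \right)} = - \frac{26}{21}$ ($f{\left(Y,L \right)} = 572 \left(- \frac{1}{462}\right) = - \frac{26}{21}$)
$\frac{29235 + f{\left(-569,183 - l{\left(0,17 \right)} \right)}}{-65356 - 285607} = \frac{29235 - \frac{26}{21}}{-65356 - 285607} = \frac{613909}{21 \left(-350963\right)} = \frac{613909}{21} \left(- \frac{1}{350963}\right) = - \frac{613909}{7370223}$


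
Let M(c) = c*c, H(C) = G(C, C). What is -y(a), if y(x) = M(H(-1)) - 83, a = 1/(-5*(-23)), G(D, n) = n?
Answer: 82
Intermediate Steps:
H(C) = C
M(c) = c²
a = 1/115 ≈ 0.0086956
y(x) = -82 (y(x) = (-1)² - 83 = 1 - 83 = -82)
-y(a) = -1*(-82) = 82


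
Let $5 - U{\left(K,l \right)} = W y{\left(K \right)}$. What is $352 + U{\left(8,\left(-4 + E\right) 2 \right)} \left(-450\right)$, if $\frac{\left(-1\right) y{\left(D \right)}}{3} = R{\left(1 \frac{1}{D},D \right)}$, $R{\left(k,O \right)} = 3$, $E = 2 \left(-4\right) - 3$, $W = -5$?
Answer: $18352$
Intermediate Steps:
$E = -11$ ($E = -8 - 3 = -11$)
$y{\left(D \right)} = -9$ ($y{\left(D \right)} = \left(-3\right) 3 = -9$)
$U{\left(K,l \right)} = -40$ ($U{\left(K,l \right)} = 5 - \left(-5\right) \left(-9\right) = 5 - 45 = -40$)
$352 + U{\left(8,\left(-4 + E\right) 2 \right)} \left(-450\right) = 352 - -18000 = 352 + 18000 = 18352$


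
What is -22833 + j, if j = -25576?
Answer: -48409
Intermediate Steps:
-22833 + j = -22833 - 25576 = -48409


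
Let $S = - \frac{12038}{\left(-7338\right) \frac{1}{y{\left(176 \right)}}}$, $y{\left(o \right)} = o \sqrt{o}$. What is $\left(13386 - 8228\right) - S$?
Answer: $5158 - \frac{4237376 \sqrt{11}}{3669} \approx 1327.6$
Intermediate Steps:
$y{\left(o \right)} = o^{\frac{3}{2}}$
$S = \frac{4237376 \sqrt{11}}{3669}$ ($S = - \frac{12038}{\left(-7338\right) \frac{1}{176^{\frac{3}{2}}}} = - \frac{12038}{\left(-7338\right) \frac{1}{704 \sqrt{11}}} = - \frac{12038}{\left(-7338\right) \frac{\sqrt{11}}{7744}} = - \frac{12038}{\left(- \frac{3669}{3872}\right) \sqrt{11}} = - 12038 \left(- \frac{352 \sqrt{11}}{3669}\right) = \frac{4237376 \sqrt{11}}{3669} \approx 3830.4$)
$\left(13386 - 8228\right) - S = \left(13386 - 8228\right) - \frac{4237376 \sqrt{11}}{3669} = 5158 - \frac{4237376 \sqrt{11}}{3669}$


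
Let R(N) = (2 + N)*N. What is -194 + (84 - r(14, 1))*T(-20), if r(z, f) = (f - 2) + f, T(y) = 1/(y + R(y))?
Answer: -16469/85 ≈ -193.75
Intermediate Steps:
R(N) = N*(2 + N)
T(y) = 1/(y + y*(2 + y))
r(z, f) = -2 + 2*f (r(z, f) = (-2 + f) + f = -2 + 2*f)
-194 + (84 - r(14, 1))*T(-20) = -194 + (84 - (-2 + 2*1))*(1/((-20)*(3 - 20))) = -194 + (84 - (-2 + 2))*(-1/20/(-17)) = -194 + (84 - 1*0)*(-1/20*(-1/17)) = -194 + (84 + 0)*(1/340) = -194 + 84*(1/340) = -194 + 21/85 = -16469/85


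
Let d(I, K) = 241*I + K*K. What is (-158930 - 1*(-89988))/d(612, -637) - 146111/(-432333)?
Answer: 51031616285/239192987913 ≈ 0.21335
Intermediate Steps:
d(I, K) = K**2 + 241*I (d(I, K) = 241*I + K**2 = K**2 + 241*I)
(-158930 - 1*(-89988))/d(612, -637) - 146111/(-432333) = (-158930 - 1*(-89988))/((-637)**2 + 241*612) - 146111/(-432333) = (-158930 + 89988)/(405769 + 147492) - 146111*(-1/432333) = -68942/553261 + 146111/432333 = 51031616285/239192987913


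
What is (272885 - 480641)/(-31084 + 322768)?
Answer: -17313/24307 ≈ -0.71226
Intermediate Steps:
(272885 - 480641)/(-31084 + 322768) = -207756/291684 = -207756*1/291684 = -17313/24307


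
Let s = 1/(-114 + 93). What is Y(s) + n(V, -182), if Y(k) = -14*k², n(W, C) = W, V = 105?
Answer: 6613/63 ≈ 104.97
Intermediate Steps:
s = -1/21 (s = 1/(-21) = -1/21 ≈ -0.047619)
Y(s) + n(V, -182) = -14*(-1/21)² + 105 = -14*1/441 + 105 = -2/63 + 105 = 6613/63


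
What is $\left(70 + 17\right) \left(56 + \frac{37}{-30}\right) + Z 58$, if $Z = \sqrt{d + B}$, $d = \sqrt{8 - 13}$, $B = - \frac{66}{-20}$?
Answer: $\frac{47647}{10} + \frac{29 \sqrt{330 + 100 i \sqrt{5}}}{5} \approx 4875.4 + 33.974 i$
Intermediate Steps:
$B = \frac{33}{10}$ ($B = \left(-66\right) \left(- \frac{1}{20}\right) = \frac{33}{10} \approx 3.3$)
$d = i \sqrt{5}$ ($d = \sqrt{-5} = i \sqrt{5} \approx 2.2361 i$)
$Z = \sqrt{\frac{33}{10} + i \sqrt{5}}$ ($Z = \sqrt{i \sqrt{5} + \frac{33}{10}} = \sqrt{\frac{33}{10} + i \sqrt{5}} \approx 1.9087 + 0.58576 i$)
$\left(70 + 17\right) \left(56 + \frac{37}{-30}\right) + Z 58 = \left(70 + 17\right) \left(56 + \frac{37}{-30}\right) + \frac{\sqrt{330 + 100 i \sqrt{5}}}{10} \cdot 58 = 87 \left(56 + 37 \left(- \frac{1}{30}\right)\right) + \frac{29 \sqrt{330 + 100 i \sqrt{5}}}{5} = 87 \left(56 - \frac{37}{30}\right) + \frac{29 \sqrt{330 + 100 i \sqrt{5}}}{5} = 87 \cdot \frac{1643}{30} + \frac{29 \sqrt{330 + 100 i \sqrt{5}}}{5} = \frac{47647}{10} + \frac{29 \sqrt{330 + 100 i \sqrt{5}}}{5}$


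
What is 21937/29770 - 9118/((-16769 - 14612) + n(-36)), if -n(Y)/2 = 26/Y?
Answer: 2159586383/2101881080 ≈ 1.0275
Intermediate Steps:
n(Y) = -52/Y
21937/29770 - 9118/((-16769 - 14612) + n(-36)) = 21937/29770 - 9118/((-16769 - 14612) - 52/(-36)) = 21937*(1/29770) - 9118/(-31381 - 52*(-1/36)) = 21937/29770 - 9118/(-31381 + 13/9) = 21937/29770 - 9118/(-282416/9) = 21937/29770 - 9118*(-9/282416) = 21937/29770 + 41031/141208 = 2159586383/2101881080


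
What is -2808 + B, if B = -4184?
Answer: -6992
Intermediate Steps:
-2808 + B = -2808 - 4184 = -6992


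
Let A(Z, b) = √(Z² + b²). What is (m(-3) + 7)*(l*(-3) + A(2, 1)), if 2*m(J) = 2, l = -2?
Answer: 48 + 8*√5 ≈ 65.889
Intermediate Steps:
m(J) = 1 (m(J) = (½)*2 = 1)
(m(-3) + 7)*(l*(-3) + A(2, 1)) = (1 + 7)*(-2*(-3) + √(2² + 1²)) = 8*(6 + √(4 + 1)) = 8*(6 + √5) = 48 + 8*√5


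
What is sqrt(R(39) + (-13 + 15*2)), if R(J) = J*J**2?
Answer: 2*sqrt(14834) ≈ 243.59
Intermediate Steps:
R(J) = J**3
sqrt(R(39) + (-13 + 15*2)) = sqrt(39**3 + (-13 + 15*2)) = sqrt(59319 + (-13 + 30)) = sqrt(59319 + 17) = sqrt(59336) = 2*sqrt(14834)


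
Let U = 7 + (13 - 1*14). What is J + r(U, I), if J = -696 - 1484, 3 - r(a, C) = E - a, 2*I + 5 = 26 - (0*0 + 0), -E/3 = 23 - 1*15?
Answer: -2147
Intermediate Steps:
E = -24 (E = -3*(23 - 1*15) = -3*(23 - 15) = -3*8 = -24)
I = 21/2 (I = -5/2 + (26 - (0*0 + 0))/2 = -5/2 + (26 - (0 + 0))/2 = -5/2 + (26 - 1*0)/2 = -5/2 + (26 + 0)/2 = -5/2 + (1/2)*26 = -5/2 + 13 = 21/2 ≈ 10.500)
U = 6 (U = 7 + (13 - 14) = 7 - 1 = 6)
r(a, C) = 27 + a (r(a, C) = 3 - (-24 - a) = 3 + (24 + a) = 27 + a)
J = -2180
J + r(U, I) = -2180 + (27 + 6) = -2180 + 33 = -2147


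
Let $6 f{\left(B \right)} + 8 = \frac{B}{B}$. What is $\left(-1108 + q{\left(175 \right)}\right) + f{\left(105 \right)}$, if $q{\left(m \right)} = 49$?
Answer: $- \frac{6361}{6} \approx -1060.2$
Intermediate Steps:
$f{\left(B \right)} = - \frac{7}{6}$ ($f{\left(B \right)} = - \frac{4}{3} + \frac{B \frac{1}{B}}{6} = - \frac{4}{3} + \frac{1}{6} \cdot 1 = - \frac{4}{3} + \frac{1}{6} = - \frac{7}{6}$)
$\left(-1108 + q{\left(175 \right)}\right) + f{\left(105 \right)} = \left(-1108 + 49\right) - \frac{7}{6} = -1059 - \frac{7}{6} = - \frac{6361}{6}$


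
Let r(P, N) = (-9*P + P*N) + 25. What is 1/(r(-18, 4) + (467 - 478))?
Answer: 1/104 ≈ 0.0096154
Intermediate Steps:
r(P, N) = 25 - 9*P + N*P (r(P, N) = (-9*P + N*P) + 25 = 25 - 9*P + N*P)
1/(r(-18, 4) + (467 - 478)) = 1/((25 - 9*(-18) + 4*(-18)) + (467 - 478)) = 1/((25 + 162 - 72) - 11) = 1/(115 - 11) = 1/104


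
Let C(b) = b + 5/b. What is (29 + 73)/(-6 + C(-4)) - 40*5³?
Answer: -75136/15 ≈ -5009.1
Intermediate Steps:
(29 + 73)/(-6 + C(-4)) - 40*5³ = (29 + 73)/(-6 + (-4 + 5/(-4))) - 40*5³ = 102/(-6 + (-4 + 5*(-¼))) - 40*125 = 102/(-6 + (-4 - 5/4)) - 5000 = 102/(-6 - 21/4) - 5000 = 102/(-45/4) - 5000 = 102*(-4/45) - 5000 = -136/15 - 5000 = -75136/15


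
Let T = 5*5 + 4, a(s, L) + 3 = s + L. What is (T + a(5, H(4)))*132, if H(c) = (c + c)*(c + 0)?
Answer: 8316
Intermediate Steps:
H(c) = 2*c**2 (H(c) = (2*c)*c = 2*c**2)
a(s, L) = -3 + L + s (a(s, L) = -3 + (s + L) = -3 + (L + s) = -3 + L + s)
T = 29 (T = 25 + 4 = 29)
(T + a(5, H(4)))*132 = (29 + (-3 + 2*4**2 + 5))*132 = (29 + (-3 + 2*16 + 5))*132 = (29 + (-3 + 32 + 5))*132 = (29 + 34)*132 = 63*132 = 8316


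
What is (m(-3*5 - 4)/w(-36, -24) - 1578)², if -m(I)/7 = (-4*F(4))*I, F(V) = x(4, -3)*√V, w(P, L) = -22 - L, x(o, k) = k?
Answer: 324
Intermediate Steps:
F(V) = -3*√V
m(I) = -168*I (m(I) = -7*(-(-12)*√4)*I = -7*(-(-12)*2)*I = -7*(-4*(-6))*I = -168*I)
(m(-3*5 - 4)/w(-36, -24) - 1578)² = ((-168*(-3*5 - 4))/(-22 - 1*(-24)) - 1578)² = ((-168*(-15 - 4))/(-22 + 24) - 1578)² = (-168*(-19)/2 - 1578)² = (3192*(½) - 1578)² = (1596 - 1578)² = 18² = 324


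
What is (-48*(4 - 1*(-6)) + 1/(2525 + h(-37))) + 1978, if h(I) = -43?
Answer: 3718037/2482 ≈ 1498.0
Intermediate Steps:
(-48*(4 - 1*(-6)) + 1/(2525 + h(-37))) + 1978 = (-48*(4 - 1*(-6)) + 1/(2525 - 43)) + 1978 = (-48*(4 + 6) + 1/2482) + 1978 = (-48*10 + 1/2482) + 1978 = (-480 + 1/2482) + 1978 = -1191359/2482 + 1978 = 3718037/2482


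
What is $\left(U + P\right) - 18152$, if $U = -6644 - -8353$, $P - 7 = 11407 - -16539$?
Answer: $11510$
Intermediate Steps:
$P = 27953$ ($P = 7 + \left(11407 - -16539\right) = 7 + \left(11407 + 16539\right) = 7 + 27946 = 27953$)
$U = 1709$ ($U = -6644 + 8353 = 1709$)
$\left(U + P\right) - 18152 = \left(1709 + 27953\right) - 18152 = 29662 - 18152 = 11510$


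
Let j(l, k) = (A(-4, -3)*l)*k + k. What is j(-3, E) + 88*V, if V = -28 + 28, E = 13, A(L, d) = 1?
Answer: -26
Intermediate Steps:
V = 0
j(l, k) = k + k*l (j(l, k) = (1*l)*k + k = l*k + k = k*l + k = k + k*l)
j(-3, E) + 88*V = 13*(1 - 3) + 88*0 = 13*(-2) + 0 = -26 + 0 = -26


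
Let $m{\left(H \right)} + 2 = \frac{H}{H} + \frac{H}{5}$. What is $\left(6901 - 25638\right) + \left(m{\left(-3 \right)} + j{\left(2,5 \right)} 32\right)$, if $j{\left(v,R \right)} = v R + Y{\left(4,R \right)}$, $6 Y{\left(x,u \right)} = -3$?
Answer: $- \frac{92173}{5} \approx -18435.0$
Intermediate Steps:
$m{\left(H \right)} = -1 + \frac{H}{5}$ ($m{\left(H \right)} = -2 + \left(\frac{H}{H} + \frac{H}{5}\right) = -2 + \left(1 + H \frac{1}{5}\right) = -2 + \left(1 + \frac{H}{5}\right) = -1 + \frac{H}{5}$)
$Y{\left(x,u \right)} = - \frac{1}{2}$ ($Y{\left(x,u \right)} = \frac{1}{6} \left(-3\right) = - \frac{1}{2}$)
$j{\left(v,R \right)} = - \frac{1}{2} + R v$ ($j{\left(v,R \right)} = v R - \frac{1}{2} = R v - \frac{1}{2} = - \frac{1}{2} + R v$)
$\left(6901 - 25638\right) + \left(m{\left(-3 \right)} + j{\left(2,5 \right)} 32\right) = \left(6901 - 25638\right) + \left(\left(-1 + \frac{1}{5} \left(-3\right)\right) + \left(- \frac{1}{2} + 5 \cdot 2\right) 32\right) = -18737 + \left(\left(-1 - \frac{3}{5}\right) + \left(- \frac{1}{2} + 10\right) 32\right) = -18737 + \left(- \frac{8}{5} + \frac{19}{2} \cdot 32\right) = -18737 + \left(- \frac{8}{5} + 304\right) = -18737 + \frac{1512}{5} = - \frac{92173}{5}$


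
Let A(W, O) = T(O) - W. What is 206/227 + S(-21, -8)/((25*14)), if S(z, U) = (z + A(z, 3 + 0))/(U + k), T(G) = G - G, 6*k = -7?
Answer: 206/227 ≈ 0.90749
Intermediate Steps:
k = -7/6 (k = (1/6)*(-7) = -7/6 ≈ -1.1667)
T(G) = 0
A(W, O) = -W (A(W, O) = 0 - W = -W)
S(z, U) = 0 (S(z, U) = (z - z)/(U - 7/6) = 0/(-7/6 + U) = 0)
206/227 + S(-21, -8)/((25*14)) = 206/227 + 0/((25*14)) = 206*(1/227) + 0/350 = 206/227 + 0*(1/350) = 206/227 + 0 = 206/227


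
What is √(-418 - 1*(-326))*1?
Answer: 2*I*√23 ≈ 9.5917*I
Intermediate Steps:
√(-418 - 1*(-326))*1 = √(-418 + 326)*1 = √(-92)*1 = (2*I*√23)*1 = 2*I*√23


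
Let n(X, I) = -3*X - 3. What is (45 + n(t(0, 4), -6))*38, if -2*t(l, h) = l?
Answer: 1596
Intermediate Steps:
t(l, h) = -l/2
n(X, I) = -3 - 3*X
(45 + n(t(0, 4), -6))*38 = (45 + (-3 - (-3)*0/2))*38 = (45 + (-3 - 3*0))*38 = (45 + (-3 + 0))*38 = (45 - 3)*38 = 42*38 = 1596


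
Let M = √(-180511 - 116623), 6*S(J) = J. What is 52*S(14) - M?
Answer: 364/3 - I*√297134 ≈ 121.33 - 545.1*I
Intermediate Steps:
S(J) = J/6
M = I*√297134 (M = √(-297134) = I*√297134 ≈ 545.1*I)
52*S(14) - M = 52*((⅙)*14) - I*√297134 = 52*(7/3) - I*√297134 = 364/3 - I*√297134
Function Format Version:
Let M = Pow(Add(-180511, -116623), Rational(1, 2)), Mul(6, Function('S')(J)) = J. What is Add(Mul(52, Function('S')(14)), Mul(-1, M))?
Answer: Add(Rational(364, 3), Mul(-1, I, Pow(297134, Rational(1, 2)))) ≈ Add(121.33, Mul(-545.10, I))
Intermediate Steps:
Function('S')(J) = Mul(Rational(1, 6), J)
M = Mul(I, Pow(297134, Rational(1, 2))) (M = Pow(-297134, Rational(1, 2)) = Mul(I, Pow(297134, Rational(1, 2))) ≈ Mul(545.10, I))
Add(Mul(52, Function('S')(14)), Mul(-1, M)) = Add(Mul(52, Mul(Rational(1, 6), 14)), Mul(-1, Mul(I, Pow(297134, Rational(1, 2))))) = Add(Mul(52, Rational(7, 3)), Mul(-1, I, Pow(297134, Rational(1, 2)))) = Add(Rational(364, 3), Mul(-1, I, Pow(297134, Rational(1, 2))))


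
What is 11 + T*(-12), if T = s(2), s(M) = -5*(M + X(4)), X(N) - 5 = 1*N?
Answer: 671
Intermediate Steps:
X(N) = 5 + N (X(N) = 5 + 1*N = 5 + N)
s(M) = -45 - 5*M (s(M) = -5*(M + (5 + 4)) = -5*(M + 9) = -5*(9 + M) = -45 - 5*M)
T = -55 (T = -45 - 5*2 = -45 - 10 = -55)
11 + T*(-12) = 11 - 55*(-12) = 11 + 660 = 671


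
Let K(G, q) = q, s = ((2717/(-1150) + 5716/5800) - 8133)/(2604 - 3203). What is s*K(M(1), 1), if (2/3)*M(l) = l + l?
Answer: 135640738/9988325 ≈ 13.580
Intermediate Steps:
M(l) = 3*l (M(l) = 3*(l + l)/2 = 3*(2*l)/2 = 3*l)
s = 135640738/9988325 (s = ((2717*(-1/1150) + 5716*(1/5800)) - 8133)/(-599) = ((-2717/1150 + 1429/1450) - 8133)*(-1/599) = (-22963/16675 - 8133)*(-1/599) = -135640738/16675*(-1/599) = 135640738/9988325 ≈ 13.580)
s*K(M(1), 1) = (135640738/9988325)*1 = 135640738/9988325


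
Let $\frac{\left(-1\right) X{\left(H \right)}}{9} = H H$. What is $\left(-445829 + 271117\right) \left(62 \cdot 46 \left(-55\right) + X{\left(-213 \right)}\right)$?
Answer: $98743902872$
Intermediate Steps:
$X{\left(H \right)} = - 9 H^{2}$ ($X{\left(H \right)} = - 9 H H = - 9 H^{2}$)
$\left(-445829 + 271117\right) \left(62 \cdot 46 \left(-55\right) + X{\left(-213 \right)}\right) = \left(-445829 + 271117\right) \left(62 \cdot 46 \left(-55\right) - 9 \left(-213\right)^{2}\right) = - 174712 \left(2852 \left(-55\right) - 408321\right) = - 174712 \left(-156860 - 408321\right) = \left(-174712\right) \left(-565181\right) = 98743902872$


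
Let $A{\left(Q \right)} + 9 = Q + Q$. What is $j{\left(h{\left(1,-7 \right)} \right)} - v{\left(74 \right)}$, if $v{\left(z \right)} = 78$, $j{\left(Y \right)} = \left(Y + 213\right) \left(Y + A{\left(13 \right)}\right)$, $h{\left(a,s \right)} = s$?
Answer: $1982$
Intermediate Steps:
$A{\left(Q \right)} = -9 + 2 Q$ ($A{\left(Q \right)} = -9 + \left(Q + Q\right) = -9 + 2 Q$)
$j{\left(Y \right)} = \left(17 + Y\right) \left(213 + Y\right)$ ($j{\left(Y \right)} = \left(Y + 213\right) \left(Y + \left(-9 + 2 \cdot 13\right)\right) = \left(213 + Y\right) \left(Y + \left(-9 + 26\right)\right) = \left(213 + Y\right) \left(Y + 17\right) = \left(213 + Y\right) \left(17 + Y\right) = \left(17 + Y\right) \left(213 + Y\right)$)
$j{\left(h{\left(1,-7 \right)} \right)} - v{\left(74 \right)} = \left(3621 + \left(-7\right)^{2} + 230 \left(-7\right)\right) - 78 = \left(3621 + 49 - 1610\right) - 78 = 2060 - 78 = 1982$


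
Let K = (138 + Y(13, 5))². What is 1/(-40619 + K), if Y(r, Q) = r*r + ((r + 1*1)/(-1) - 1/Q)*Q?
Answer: 1/15077 ≈ 6.6326e-5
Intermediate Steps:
Y(r, Q) = r² + Q*(-1 - r - 1/Q) (Y(r, Q) = r² + ((r + 1)*(-1) - 1/Q)*Q = r² + ((1 + r)*(-1) - 1/Q)*Q = r² + ((-1 - r) - 1/Q)*Q = r² + (-1 - r - 1/Q)*Q = r² + Q*(-1 - r - 1/Q))
K = 55696 (K = (138 + (-1 + 13² - 1*5 - 1*5*13))² = (138 + (-1 + 169 - 5 - 65))² = (138 + 98)² = 236² = 55696)
1/(-40619 + K) = 1/(-40619 + 55696) = 1/15077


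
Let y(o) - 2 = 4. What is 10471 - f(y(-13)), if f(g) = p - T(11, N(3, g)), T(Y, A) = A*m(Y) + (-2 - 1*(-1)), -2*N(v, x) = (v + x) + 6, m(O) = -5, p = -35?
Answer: 21085/2 ≈ 10543.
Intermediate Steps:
y(o) = 6 (y(o) = 2 + 4 = 6)
N(v, x) = -3 - v/2 - x/2 (N(v, x) = -((v + x) + 6)/2 = -(6 + v + x)/2 = -3 - v/2 - x/2)
T(Y, A) = -1 - 5*A (T(Y, A) = A*(-5) + (-2 - 1*(-1)) = -5*A + (-2 + 1) = -5*A - 1 = -1 - 5*A)
f(g) = -113/2 - 5*g/2 (f(g) = -35 - (-1 - 5*(-3 - ½*3 - g/2)) = -35 - (-1 - 5*(-3 - 3/2 - g/2)) = -35 - (-1 - 5*(-9/2 - g/2)) = -35 - (-1 + (45/2 + 5*g/2)) = -35 - (43/2 + 5*g/2) = -35 + (-43/2 - 5*g/2) = -113/2 - 5*g/2)
10471 - f(y(-13)) = 10471 - (-113/2 - 5/2*6) = 10471 - (-113/2 - 15) = 10471 - 1*(-143/2) = 10471 + 143/2 = 21085/2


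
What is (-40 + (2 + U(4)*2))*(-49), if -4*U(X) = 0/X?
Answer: 1862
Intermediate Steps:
U(X) = 0 (U(X) = -0/X = -¼*0 = 0)
(-40 + (2 + U(4)*2))*(-49) = (-40 + (2 + 0*2))*(-49) = (-40 + (2 + 0))*(-49) = (-40 + 2)*(-49) = -38*(-49) = 1862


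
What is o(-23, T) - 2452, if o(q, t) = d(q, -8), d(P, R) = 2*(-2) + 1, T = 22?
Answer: -2455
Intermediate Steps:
d(P, R) = -3 (d(P, R) = -4 + 1 = -3)
o(q, t) = -3
o(-23, T) - 2452 = -3 - 2452 = -2455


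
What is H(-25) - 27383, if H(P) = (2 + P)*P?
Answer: -26808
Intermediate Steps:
H(P) = P*(2 + P)
H(-25) - 27383 = -25*(2 - 25) - 27383 = -25*(-23) - 27383 = 575 - 27383 = -26808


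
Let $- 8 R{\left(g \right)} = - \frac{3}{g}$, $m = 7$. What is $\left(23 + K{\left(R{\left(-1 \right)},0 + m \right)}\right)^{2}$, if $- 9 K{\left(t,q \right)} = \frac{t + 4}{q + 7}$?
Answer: $\frac{536154025}{1016064} \approx 527.68$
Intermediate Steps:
$R{\left(g \right)} = \frac{3}{8 g}$ ($R{\left(g \right)} = - \frac{\left(-3\right) \frac{1}{g}}{8} = \frac{3}{8 g}$)
$K{\left(t,q \right)} = - \frac{4 + t}{9 \left(7 + q\right)}$ ($K{\left(t,q \right)} = - \frac{\left(t + 4\right) \frac{1}{q + 7}}{9} = - \frac{\left(4 + t\right) \frac{1}{7 + q}}{9} = - \frac{\frac{1}{7 + q} \left(4 + t\right)}{9} = - \frac{4 + t}{9 \left(7 + q\right)}$)
$\left(23 + K{\left(R{\left(-1 \right)},0 + m \right)}\right)^{2} = \left(23 + \frac{-4 - \frac{3}{8 \left(-1\right)}}{9 \left(7 + \left(0 + 7\right)\right)}\right)^{2} = \left(23 + \frac{-4 - \frac{3}{8} \left(-1\right)}{9 \left(7 + 7\right)}\right)^{2} = \left(23 + \frac{-4 - - \frac{3}{8}}{9 \cdot 14}\right)^{2} = \left(23 + \frac{1}{9} \cdot \frac{1}{14} \left(-4 + \frac{3}{8}\right)\right)^{2} = \left(23 + \frac{1}{9} \cdot \frac{1}{14} \left(- \frac{29}{8}\right)\right)^{2} = \left(23 - \frac{29}{1008}\right)^{2} = \left(\frac{23155}{1008}\right)^{2} = \frac{536154025}{1016064}$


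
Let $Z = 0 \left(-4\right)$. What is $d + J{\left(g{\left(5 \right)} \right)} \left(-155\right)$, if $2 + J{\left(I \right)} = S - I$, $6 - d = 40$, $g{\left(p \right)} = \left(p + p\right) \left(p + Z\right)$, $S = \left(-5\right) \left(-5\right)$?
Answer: $4151$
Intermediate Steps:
$S = 25$
$Z = 0$
$g{\left(p \right)} = 2 p^{2}$ ($g{\left(p \right)} = \left(p + p\right) \left(p + 0\right) = 2 p p = 2 p^{2}$)
$d = -34$ ($d = 6 - 40 = -34$)
$J{\left(I \right)} = 23 - I$ ($J{\left(I \right)} = -2 - \left(-25 + I\right) = 23 - I$)
$d + J{\left(g{\left(5 \right)} \right)} \left(-155\right) = -34 + \left(23 - 2 \cdot 5^{2}\right) \left(-155\right) = -34 + \left(23 - 2 \cdot 25\right) \left(-155\right) = -34 + \left(23 - 50\right) \left(-155\right) = -34 - -4185 = -34 + 4185 = 4151$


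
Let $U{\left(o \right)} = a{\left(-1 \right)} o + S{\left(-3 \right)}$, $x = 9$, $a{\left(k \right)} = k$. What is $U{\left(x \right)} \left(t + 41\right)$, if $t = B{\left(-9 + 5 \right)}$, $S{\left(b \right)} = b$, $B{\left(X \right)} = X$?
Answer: $-444$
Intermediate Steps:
$t = -4$ ($t = -9 + 5 = -4$)
$U{\left(o \right)} = -3 - o$ ($U{\left(o \right)} = - o - 3 = -3 - o$)
$U{\left(x \right)} \left(t + 41\right) = \left(-3 - 9\right) \left(-4 + 41\right) = \left(-3 - 9\right) 37 = \left(-12\right) 37 = -444$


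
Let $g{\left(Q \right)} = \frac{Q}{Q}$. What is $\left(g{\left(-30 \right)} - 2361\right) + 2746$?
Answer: $386$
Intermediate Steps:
$g{\left(Q \right)} = 1$
$\left(g{\left(-30 \right)} - 2361\right) + 2746 = \left(1 - 2361\right) + 2746 = -2360 + 2746 = 386$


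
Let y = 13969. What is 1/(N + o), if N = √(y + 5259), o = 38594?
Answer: 839/32379948 - √4807/744738804 ≈ 2.5818e-5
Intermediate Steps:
N = 2*√4807 (N = √(13969 + 5259) = √19228 = 2*√4807 ≈ 138.67)
1/(N + o) = 1/(2*√4807 + 38594) = 1/(38594 + 2*√4807)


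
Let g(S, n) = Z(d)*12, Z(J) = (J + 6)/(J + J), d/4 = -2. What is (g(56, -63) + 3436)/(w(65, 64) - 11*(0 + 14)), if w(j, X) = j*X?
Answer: 6875/8012 ≈ 0.85809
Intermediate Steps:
d = -8 (d = 4*(-2) = -8)
Z(J) = (6 + J)/(2*J) (Z(J) = (6 + J)/((2*J)) = (6 + J)*(1/(2*J)) = (6 + J)/(2*J))
g(S, n) = 3/2 (g(S, n) = ((1/2)*(6 - 8)/(-8))*12 = ((1/2)*(-1/8)*(-2))*12 = (1/8)*12 = 3/2)
w(j, X) = X*j
(g(56, -63) + 3436)/(w(65, 64) - 11*(0 + 14)) = (3/2 + 3436)/(64*65 - 11*(0 + 14)) = 6875/(2*(4160 - 11*14)) = 6875/(2*(4160 - 154)) = (6875/2)/4006 = (6875/2)*(1/4006) = 6875/8012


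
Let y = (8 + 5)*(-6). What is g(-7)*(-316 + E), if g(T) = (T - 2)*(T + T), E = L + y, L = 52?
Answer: -43092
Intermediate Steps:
y = -78 (y = 13*(-6) = -78)
E = -26 (E = 52 - 78 = -26)
g(T) = 2*T*(-2 + T) (g(T) = (-2 + T)*(2*T) = 2*T*(-2 + T))
g(-7)*(-316 + E) = (2*(-7)*(-2 - 7))*(-316 - 26) = (2*(-7)*(-9))*(-342) = 126*(-342) = -43092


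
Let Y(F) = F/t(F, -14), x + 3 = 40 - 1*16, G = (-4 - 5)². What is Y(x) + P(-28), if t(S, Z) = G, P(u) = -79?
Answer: -2126/27 ≈ -78.741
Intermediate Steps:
G = 81 (G = (-9)² = 81)
x = 21 (x = -3 + (40 - 1*16) = -3 + (40 - 16) = -3 + 24 = 21)
t(S, Z) = 81
Y(F) = F/81
Y(x) + P(-28) = (1/81)*21 - 79 = 7/27 - 79 = -2126/27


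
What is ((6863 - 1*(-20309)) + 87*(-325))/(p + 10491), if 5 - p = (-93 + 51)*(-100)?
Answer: -1103/6296 ≈ -0.17519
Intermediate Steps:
p = -4195 (p = 5 - (-93 + 51)*(-100) = 5 - (-42)*(-100) = 5 - 1*4200 = 5 - 4200 = -4195)
((6863 - 1*(-20309)) + 87*(-325))/(p + 10491) = ((6863 - 1*(-20309)) + 87*(-325))/(-4195 + 10491) = ((6863 + 20309) - 28275)/6296 = (27172 - 28275)*(1/6296) = -1103*1/6296 = -1103/6296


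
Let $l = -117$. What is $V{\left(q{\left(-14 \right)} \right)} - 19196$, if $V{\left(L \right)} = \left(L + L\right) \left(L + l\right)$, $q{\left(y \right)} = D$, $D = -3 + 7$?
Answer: $-20100$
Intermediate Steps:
$D = 4$
$q{\left(y \right)} = 4$
$V{\left(L \right)} = 2 L \left(-117 + L\right)$ ($V{\left(L \right)} = \left(L + L\right) \left(L - 117\right) = 2 L \left(-117 + L\right)$)
$V{\left(q{\left(-14 \right)} \right)} - 19196 = 2 \cdot 4 \left(-117 + 4\right) - 19196 = 2 \cdot 4 \left(-113\right) - 19196 = -904 - 19196 = -20100$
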